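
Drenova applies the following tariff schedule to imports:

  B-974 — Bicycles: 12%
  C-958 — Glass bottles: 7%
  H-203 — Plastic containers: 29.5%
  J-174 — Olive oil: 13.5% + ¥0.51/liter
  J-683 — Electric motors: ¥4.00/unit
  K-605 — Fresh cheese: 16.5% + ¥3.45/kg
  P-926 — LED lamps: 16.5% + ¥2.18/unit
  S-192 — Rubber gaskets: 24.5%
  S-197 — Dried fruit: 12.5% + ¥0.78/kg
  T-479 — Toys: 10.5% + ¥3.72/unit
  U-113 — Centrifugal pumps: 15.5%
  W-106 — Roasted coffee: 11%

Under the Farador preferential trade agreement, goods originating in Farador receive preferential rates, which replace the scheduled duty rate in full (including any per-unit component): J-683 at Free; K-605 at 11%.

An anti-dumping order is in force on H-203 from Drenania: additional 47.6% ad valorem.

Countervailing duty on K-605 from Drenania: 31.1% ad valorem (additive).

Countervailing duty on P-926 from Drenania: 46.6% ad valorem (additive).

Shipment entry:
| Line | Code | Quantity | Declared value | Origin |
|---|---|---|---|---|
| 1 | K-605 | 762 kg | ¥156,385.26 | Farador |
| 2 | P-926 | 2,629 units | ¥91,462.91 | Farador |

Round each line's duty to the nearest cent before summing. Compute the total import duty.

¥38,024.98

Line 1 (K-605, Farador, 762 kg, ¥156,385.26):
Base rate for K-605 is 16.5% + ¥3.45/kg.
Origin Farador qualifies under the Drenova–Farador agreement and K-605 is covered: preferential rate 11% applies instead.
The additional-duty order on K-605 targets Drenania, not Farador; it does not apply.
Duty = ¥156,385.26 × 11% = ¥17,202.38.
Line 2 (P-926, Farador, 2,629 units, ¥91,462.91):
Base rate for P-926 is 16.5% + ¥2.18/unit.
Origin Farador is the FTA partner but P-926 is not on the preference list; base rate stands.
The additional-duty order on P-926 targets Drenania, not Farador; it does not apply.
Duty = ¥91,462.91 × 16.5% + 2,629 × ¥2.18 = ¥20,822.60.
Total = ¥17,202.38 + ¥20,822.60 = ¥38,024.98.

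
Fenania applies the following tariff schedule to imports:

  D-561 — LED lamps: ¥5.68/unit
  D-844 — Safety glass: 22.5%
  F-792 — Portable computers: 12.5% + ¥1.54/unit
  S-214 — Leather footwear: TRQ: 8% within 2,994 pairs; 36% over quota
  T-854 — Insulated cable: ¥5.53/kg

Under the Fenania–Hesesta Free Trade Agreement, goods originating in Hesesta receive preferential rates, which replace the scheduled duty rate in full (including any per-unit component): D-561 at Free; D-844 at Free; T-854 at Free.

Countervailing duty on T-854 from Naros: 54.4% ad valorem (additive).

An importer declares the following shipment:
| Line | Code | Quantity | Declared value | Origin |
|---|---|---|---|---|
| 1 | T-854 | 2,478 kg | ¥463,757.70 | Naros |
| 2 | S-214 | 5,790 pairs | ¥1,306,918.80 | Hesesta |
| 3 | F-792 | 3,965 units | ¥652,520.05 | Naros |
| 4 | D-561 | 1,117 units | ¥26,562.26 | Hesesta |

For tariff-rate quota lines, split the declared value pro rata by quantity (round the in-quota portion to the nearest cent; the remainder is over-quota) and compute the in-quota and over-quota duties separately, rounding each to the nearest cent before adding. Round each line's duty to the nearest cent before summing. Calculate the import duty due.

Line 1 (T-854, Naros, 2,478 kg, ¥463,757.70):
Base rate for T-854 is ¥5.53/kg.
T-854 has an FTA preferential rate, but origin Naros is not Hesesta; base rate stands.
Additional duty on T-854 from Naros: +54.4% ad valorem. Applied ad valorem rate = 54.4%.
Duty = ¥463,757.70 × 54.4% + 2,478 × ¥5.53 = ¥265,987.53.
Line 2 (S-214, Hesesta, 5,790 pairs, ¥1,306,918.80):
Code S-214 is under a tariff-rate quota (threshold 2,994 pairs). In-quota: 2,994 pairs at 8%; over-quota: 2,796 pairs at 36%.
Pro-rata value split: in-quota = ¥1,306,918.80 × 2,994/5,790 = ¥675,805.68; over-quota = ¥1,306,918.80 − ¥675,805.68 = ¥631,113.12.
In-quota duty = ¥675,805.68 × 8% = ¥54,064.45. Over-quota duty = ¥631,113.12 × 36% = ¥227,200.72.
Line duty = ¥54,064.45 + ¥227,200.72 = ¥281,265.17.
Line 3 (F-792, Naros, 3,965 units, ¥652,520.05):
Base rate for F-792 is 12.5% + ¥1.54/unit.
Duty = ¥652,520.05 × 12.5% + 3,965 × ¥1.54 = ¥87,671.11.
Line 4 (D-561, Hesesta, 1,117 units, ¥26,562.26):
Base rate for D-561 is ¥5.68/unit.
Origin Hesesta qualifies under the Fenania–Hesesta agreement and D-561 is covered: preferential rate Free applies instead.
Duty = ¥26,562.26 × 0% = ¥0.00.
Total = ¥265,987.53 + ¥281,265.17 + ¥87,671.11 + ¥0.00 = ¥634,923.81.

¥634,923.81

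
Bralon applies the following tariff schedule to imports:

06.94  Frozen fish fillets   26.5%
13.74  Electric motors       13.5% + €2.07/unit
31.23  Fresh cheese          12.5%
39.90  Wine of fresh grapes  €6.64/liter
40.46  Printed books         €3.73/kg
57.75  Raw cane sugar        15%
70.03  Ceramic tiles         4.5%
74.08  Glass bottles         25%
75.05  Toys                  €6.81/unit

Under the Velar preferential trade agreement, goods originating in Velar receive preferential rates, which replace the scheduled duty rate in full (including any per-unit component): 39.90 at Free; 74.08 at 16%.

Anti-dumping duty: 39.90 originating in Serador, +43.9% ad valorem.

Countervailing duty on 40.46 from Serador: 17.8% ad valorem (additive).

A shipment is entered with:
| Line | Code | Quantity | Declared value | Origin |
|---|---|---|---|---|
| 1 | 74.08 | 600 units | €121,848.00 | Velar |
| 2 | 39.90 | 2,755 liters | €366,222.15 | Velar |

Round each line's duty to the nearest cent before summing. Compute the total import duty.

Line 1 (74.08, Velar, 600 units, €121,848.00):
Base rate for 74.08 is 25%.
Origin Velar qualifies under the Bralon–Velar agreement and 74.08 is covered: preferential rate 16% applies instead.
Duty = €121,848.00 × 16% = €19,495.68.
Line 2 (39.90, Velar, 2,755 liters, €366,222.15):
Base rate for 39.90 is €6.64/liter.
Origin Velar qualifies under the Bralon–Velar agreement and 39.90 is covered: preferential rate Free applies instead.
The additional-duty order on 39.90 targets Serador, not Velar; it does not apply.
Duty = €366,222.15 × 0% = €0.00.
Total = €19,495.68 + €0.00 = €19,495.68.

€19,495.68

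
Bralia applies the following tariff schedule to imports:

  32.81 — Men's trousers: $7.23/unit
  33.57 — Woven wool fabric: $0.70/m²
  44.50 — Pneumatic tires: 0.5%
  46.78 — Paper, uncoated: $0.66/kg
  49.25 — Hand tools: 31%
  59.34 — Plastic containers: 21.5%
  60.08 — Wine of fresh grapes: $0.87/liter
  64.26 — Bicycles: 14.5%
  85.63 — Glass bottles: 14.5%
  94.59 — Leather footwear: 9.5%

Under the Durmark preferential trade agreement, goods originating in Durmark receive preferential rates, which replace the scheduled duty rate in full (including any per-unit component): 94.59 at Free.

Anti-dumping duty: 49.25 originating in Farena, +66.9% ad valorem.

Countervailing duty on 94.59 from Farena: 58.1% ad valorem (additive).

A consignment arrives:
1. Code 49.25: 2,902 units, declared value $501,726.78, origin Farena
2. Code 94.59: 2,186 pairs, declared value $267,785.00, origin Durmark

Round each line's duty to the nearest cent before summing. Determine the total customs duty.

Line 1 (49.25, Farena, 2,902 units, $501,726.78):
Base rate for 49.25 is 31%.
Additional duty on 49.25 from Farena: +66.9%. Applied ad valorem rate: 31% + 66.9% = 97.9%.
Duty = $501,726.78 × 97.9% = $491,190.52.
Line 2 (94.59, Durmark, 2,186 pairs, $267,785.00):
Base rate for 94.59 is 9.5%.
Origin Durmark qualifies under the Bralia–Durmark agreement and 94.59 is covered: preferential rate Free applies instead.
The additional-duty order on 94.59 targets Farena, not Durmark; it does not apply.
Duty = $267,785.00 × 0% = $0.00.
Total = $491,190.52 + $0.00 = $491,190.52.

$491,190.52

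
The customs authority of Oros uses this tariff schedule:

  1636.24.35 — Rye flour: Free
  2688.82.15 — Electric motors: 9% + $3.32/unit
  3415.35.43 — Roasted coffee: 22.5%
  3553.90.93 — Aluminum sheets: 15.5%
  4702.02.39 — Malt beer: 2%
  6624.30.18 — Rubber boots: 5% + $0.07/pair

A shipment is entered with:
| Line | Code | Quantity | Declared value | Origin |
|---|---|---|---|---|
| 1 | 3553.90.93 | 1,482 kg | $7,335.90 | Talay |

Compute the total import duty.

$1,137.06

Line 1 (3553.90.93, Talay, 1,482 kg, $7,335.90):
Base rate for 3553.90.93 is 15.5%.
Duty = $7,335.90 × 15.5% = $1,137.06.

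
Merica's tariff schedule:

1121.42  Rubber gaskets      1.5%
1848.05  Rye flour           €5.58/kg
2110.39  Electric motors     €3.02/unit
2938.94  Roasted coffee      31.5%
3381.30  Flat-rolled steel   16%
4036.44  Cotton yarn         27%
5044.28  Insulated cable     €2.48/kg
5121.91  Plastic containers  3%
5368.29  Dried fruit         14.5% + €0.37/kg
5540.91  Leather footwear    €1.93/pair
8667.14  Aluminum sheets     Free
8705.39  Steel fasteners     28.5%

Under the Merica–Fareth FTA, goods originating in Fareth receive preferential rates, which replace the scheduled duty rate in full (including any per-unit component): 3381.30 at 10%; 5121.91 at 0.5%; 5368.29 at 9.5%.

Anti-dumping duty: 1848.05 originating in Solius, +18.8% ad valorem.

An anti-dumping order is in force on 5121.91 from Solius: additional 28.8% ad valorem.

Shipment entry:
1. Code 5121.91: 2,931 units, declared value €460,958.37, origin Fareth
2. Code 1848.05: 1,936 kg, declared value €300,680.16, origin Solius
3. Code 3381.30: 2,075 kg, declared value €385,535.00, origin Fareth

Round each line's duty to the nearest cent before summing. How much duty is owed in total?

Line 1 (5121.91, Fareth, 2,931 units, €460,958.37):
Base rate for 5121.91 is 3%.
Origin Fareth qualifies under the Merica–Fareth agreement and 5121.91 is covered: preferential rate 0.5% applies instead.
The additional-duty order on 5121.91 targets Solius, not Fareth; it does not apply.
Duty = €460,958.37 × 0.5% = €2,304.79.
Line 2 (1848.05, Solius, 1,936 kg, €300,680.16):
Base rate for 1848.05 is €5.58/kg.
Additional duty on 1848.05 from Solius: +18.8% ad valorem. Applied ad valorem rate = 18.8%.
Duty = €300,680.16 × 18.8% + 1,936 × €5.58 = €67,330.75.
Line 3 (3381.30, Fareth, 2,075 kg, €385,535.00):
Base rate for 3381.30 is 16%.
Origin Fareth qualifies under the Merica–Fareth agreement and 3381.30 is covered: preferential rate 10% applies instead.
Duty = €385,535.00 × 10% = €38,553.50.
Total = €2,304.79 + €67,330.75 + €38,553.50 = €108,189.04.

€108,189.04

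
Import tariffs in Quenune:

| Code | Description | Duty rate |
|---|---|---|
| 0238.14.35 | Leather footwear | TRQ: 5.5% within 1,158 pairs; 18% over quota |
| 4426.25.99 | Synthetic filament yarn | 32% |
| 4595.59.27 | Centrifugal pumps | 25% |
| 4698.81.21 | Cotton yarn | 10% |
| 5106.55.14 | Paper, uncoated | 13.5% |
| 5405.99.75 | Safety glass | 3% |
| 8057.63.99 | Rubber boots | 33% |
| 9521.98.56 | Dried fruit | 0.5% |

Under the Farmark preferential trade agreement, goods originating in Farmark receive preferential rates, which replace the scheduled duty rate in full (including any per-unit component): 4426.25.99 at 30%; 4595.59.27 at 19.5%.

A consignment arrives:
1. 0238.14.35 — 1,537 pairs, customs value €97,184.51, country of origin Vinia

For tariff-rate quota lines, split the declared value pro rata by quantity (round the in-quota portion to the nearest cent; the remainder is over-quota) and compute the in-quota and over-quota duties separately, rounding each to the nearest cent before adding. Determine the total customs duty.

€8,340.67

Line 1 (0238.14.35, Vinia, 1,537 pairs, €97,184.51):
Code 0238.14.35 is under a tariff-rate quota (threshold 1,158 pairs). In-quota: 1,158 pairs at 5.5%; over-quota: 379 pairs at 18%.
Pro-rata value split: in-quota = €97,184.51 × 1,158/1,537 = €73,220.34; over-quota = €97,184.51 − €73,220.34 = €23,964.17.
In-quota duty = €73,220.34 × 5.5% = €4,027.12. Over-quota duty = €23,964.17 × 18% = €4,313.55.
Line duty = €4,027.12 + €4,313.55 = €8,340.67.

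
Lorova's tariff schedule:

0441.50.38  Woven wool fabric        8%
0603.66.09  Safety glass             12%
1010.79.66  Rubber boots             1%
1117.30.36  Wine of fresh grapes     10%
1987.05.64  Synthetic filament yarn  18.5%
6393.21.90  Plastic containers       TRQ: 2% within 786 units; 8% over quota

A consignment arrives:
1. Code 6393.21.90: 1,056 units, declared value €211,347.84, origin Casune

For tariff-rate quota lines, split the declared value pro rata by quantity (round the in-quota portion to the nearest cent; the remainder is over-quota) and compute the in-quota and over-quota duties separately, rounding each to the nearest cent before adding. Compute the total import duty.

€7,469.22

Line 1 (6393.21.90, Casune, 1,056 units, €211,347.84):
Code 6393.21.90 is under a tariff-rate quota (threshold 786 units). In-quota: 786 units at 2%; over-quota: 270 units at 8%.
Pro-rata value split: in-quota = €211,347.84 × 786/1,056 = €157,310.04; over-quota = €211,347.84 − €157,310.04 = €54,037.80.
In-quota duty = €157,310.04 × 2% = €3,146.20. Over-quota duty = €54,037.80 × 8% = €4,323.02.
Line duty = €3,146.20 + €4,323.02 = €7,469.22.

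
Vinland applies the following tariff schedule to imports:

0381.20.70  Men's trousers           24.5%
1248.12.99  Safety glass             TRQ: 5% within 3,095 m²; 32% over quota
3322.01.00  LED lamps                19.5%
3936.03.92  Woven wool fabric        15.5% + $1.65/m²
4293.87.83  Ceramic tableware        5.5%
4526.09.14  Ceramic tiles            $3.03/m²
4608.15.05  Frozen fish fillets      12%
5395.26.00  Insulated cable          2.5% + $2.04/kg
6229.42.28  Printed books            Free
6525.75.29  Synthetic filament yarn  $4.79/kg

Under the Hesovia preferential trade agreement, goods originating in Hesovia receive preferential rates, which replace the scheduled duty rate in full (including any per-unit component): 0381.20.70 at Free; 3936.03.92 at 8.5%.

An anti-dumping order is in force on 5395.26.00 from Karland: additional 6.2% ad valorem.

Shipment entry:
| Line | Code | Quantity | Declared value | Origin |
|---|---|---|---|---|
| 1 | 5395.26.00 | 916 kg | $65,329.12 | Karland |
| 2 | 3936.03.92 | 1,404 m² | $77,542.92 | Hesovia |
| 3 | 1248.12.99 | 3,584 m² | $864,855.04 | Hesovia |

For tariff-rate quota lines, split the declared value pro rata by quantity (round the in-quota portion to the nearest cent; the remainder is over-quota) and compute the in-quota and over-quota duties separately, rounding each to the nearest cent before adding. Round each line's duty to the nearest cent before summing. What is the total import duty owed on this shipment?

$89,246.33

Line 1 (5395.26.00, Karland, 916 kg, $65,329.12):
Base rate for 5395.26.00 is 2.5% + $2.04/kg.
Additional duty on 5395.26.00 from Karland: +6.2%. Applied ad valorem rate: 2.5% + 6.2% = 8.7%.
Duty = $65,329.12 × 8.7% + 916 × $2.04 = $7,552.27.
Line 2 (3936.03.92, Hesovia, 1,404 m², $77,542.92):
Base rate for 3936.03.92 is 15.5% + $1.65/m².
Origin Hesovia qualifies under the Vinland–Hesovia agreement and 3936.03.92 is covered: preferential rate 8.5% applies instead.
Duty = $77,542.92 × 8.5% = $6,591.15.
Line 3 (1248.12.99, Hesovia, 3,584 m², $864,855.04):
Code 1248.12.99 is under a tariff-rate quota (threshold 3,095 m²). In-quota: 3,095 m² at 5%; over-quota: 489 m² at 32%.
Pro-rata value split: in-quota = $864,855.04 × 3,095/3,584 = $746,854.45; over-quota = $864,855.04 − $746,854.45 = $118,000.59.
In-quota duty = $746,854.45 × 5% = $37,342.72. Over-quota duty = $118,000.59 × 32% = $37,760.19.
Line duty = $37,342.72 + $37,760.19 = $75,102.91.
Total = $7,552.27 + $6,591.15 + $75,102.91 = $89,246.33.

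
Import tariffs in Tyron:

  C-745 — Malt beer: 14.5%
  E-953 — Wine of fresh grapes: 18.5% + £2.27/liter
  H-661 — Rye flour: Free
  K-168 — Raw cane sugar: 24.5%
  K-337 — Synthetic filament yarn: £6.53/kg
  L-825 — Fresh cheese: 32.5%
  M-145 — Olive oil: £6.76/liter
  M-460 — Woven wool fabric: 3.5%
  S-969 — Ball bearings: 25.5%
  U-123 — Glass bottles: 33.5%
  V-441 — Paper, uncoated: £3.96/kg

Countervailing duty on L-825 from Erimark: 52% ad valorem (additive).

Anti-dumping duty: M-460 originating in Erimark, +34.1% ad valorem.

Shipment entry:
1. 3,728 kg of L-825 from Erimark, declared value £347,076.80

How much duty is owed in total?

£293,279.90

Line 1 (L-825, Erimark, 3,728 kg, £347,076.80):
Base rate for L-825 is 32.5%.
Additional duty on L-825 from Erimark: +52%. Applied ad valorem rate: 32.5% + 52% = 84.5%.
Duty = £347,076.80 × 84.5% = £293,279.90.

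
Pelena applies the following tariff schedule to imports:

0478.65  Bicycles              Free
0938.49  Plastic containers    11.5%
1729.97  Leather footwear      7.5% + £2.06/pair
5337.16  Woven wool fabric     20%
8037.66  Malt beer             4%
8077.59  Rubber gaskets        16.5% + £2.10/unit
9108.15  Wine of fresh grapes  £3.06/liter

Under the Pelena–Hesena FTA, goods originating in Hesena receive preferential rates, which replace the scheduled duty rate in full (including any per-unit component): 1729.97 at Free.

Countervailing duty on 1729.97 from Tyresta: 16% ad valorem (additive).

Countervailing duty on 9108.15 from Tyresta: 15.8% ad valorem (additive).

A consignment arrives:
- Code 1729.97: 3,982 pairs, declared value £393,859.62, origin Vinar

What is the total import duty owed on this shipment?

Line 1 (1729.97, Vinar, 3,982 pairs, £393,859.62):
Base rate for 1729.97 is 7.5% + £2.06/pair.
1729.97 has an FTA preferential rate, but origin Vinar is not Hesena; base rate stands.
The additional-duty order on 1729.97 targets Tyresta, not Vinar; it does not apply.
Duty = £393,859.62 × 7.5% + 3,982 × £2.06 = £37,742.39.

£37,742.39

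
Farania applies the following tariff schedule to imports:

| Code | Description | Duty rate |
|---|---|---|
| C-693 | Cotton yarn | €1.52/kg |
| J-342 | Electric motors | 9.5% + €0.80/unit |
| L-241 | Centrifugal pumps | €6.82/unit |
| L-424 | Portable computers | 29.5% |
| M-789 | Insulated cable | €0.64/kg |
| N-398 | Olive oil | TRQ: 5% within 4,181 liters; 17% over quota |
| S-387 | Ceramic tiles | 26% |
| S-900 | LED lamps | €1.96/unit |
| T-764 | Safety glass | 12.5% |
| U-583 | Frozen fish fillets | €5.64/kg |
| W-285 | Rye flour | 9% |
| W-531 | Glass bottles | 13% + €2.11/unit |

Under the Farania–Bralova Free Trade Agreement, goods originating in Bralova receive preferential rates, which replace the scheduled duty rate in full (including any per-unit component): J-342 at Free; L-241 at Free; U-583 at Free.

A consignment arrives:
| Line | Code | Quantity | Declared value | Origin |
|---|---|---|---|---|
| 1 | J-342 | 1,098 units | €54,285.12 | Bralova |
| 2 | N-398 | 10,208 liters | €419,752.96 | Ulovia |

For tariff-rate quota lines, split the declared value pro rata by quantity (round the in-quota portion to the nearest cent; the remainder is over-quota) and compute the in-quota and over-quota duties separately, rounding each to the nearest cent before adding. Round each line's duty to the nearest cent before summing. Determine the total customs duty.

Line 1 (J-342, Bralova, 1,098 units, €54,285.12):
Base rate for J-342 is 9.5% + €0.80/unit.
Origin Bralova qualifies under the Farania–Bralova agreement and J-342 is covered: preferential rate Free applies instead.
Duty = €54,285.12 × 0% = €0.00.
Line 2 (N-398, Ulovia, 10,208 liters, €419,752.96):
Code N-398 is under a tariff-rate quota (threshold 4,181 liters). In-quota: 4,181 liters at 5%; over-quota: 6,027 liters at 17%.
Pro-rata value split: in-quota = €419,752.96 × 4,181/10,208 = €171,922.72; over-quota = €419,752.96 − €171,922.72 = €247,830.24.
In-quota duty = €171,922.72 × 5% = €8,596.14. Over-quota duty = €247,830.24 × 17% = €42,131.14.
Line duty = €8,596.14 + €42,131.14 = €50,727.28.
Total = €0.00 + €50,727.28 = €50,727.28.

€50,727.28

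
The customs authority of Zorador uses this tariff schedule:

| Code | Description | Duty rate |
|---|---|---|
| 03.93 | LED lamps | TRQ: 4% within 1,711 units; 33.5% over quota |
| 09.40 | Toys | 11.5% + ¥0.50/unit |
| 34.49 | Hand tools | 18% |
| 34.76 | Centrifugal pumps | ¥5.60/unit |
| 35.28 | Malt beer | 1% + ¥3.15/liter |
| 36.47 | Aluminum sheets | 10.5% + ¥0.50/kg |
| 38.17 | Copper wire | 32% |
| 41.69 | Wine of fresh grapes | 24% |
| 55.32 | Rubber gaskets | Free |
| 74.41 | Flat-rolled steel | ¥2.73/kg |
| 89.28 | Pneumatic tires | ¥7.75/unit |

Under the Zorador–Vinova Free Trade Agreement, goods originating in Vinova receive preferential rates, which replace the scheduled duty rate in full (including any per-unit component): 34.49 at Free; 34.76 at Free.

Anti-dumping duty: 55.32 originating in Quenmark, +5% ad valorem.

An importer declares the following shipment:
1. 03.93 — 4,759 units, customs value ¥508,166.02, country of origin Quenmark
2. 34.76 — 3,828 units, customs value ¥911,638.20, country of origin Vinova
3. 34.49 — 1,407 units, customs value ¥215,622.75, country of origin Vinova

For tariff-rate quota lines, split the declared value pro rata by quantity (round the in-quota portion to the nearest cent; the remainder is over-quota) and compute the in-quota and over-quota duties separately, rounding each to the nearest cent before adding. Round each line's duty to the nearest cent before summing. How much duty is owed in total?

¥116,338.94

Line 1 (03.93, Quenmark, 4,759 units, ¥508,166.02):
Code 03.93 is under a tariff-rate quota (threshold 1,711 units). In-quota: 1,711 units at 4%; over-quota: 3,048 units at 33.5%.
Pro-rata value split: in-quota = ¥508,166.02 × 1,711/4,759 = ¥182,700.58; over-quota = ¥508,166.02 − ¥182,700.58 = ¥325,465.44.
In-quota duty = ¥182,700.58 × 4% = ¥7,308.02. Over-quota duty = ¥325,465.44 × 33.5% = ¥109,030.92.
Line duty = ¥7,308.02 + ¥109,030.92 = ¥116,338.94.
Line 2 (34.76, Vinova, 3,828 units, ¥911,638.20):
Base rate for 34.76 is ¥5.60/unit.
Origin Vinova qualifies under the Zorador–Vinova agreement and 34.76 is covered: preferential rate Free applies instead.
Duty = ¥911,638.20 × 0% = ¥0.00.
Line 3 (34.49, Vinova, 1,407 units, ¥215,622.75):
Base rate for 34.49 is 18%.
Origin Vinova qualifies under the Zorador–Vinova agreement and 34.49 is covered: preferential rate Free applies instead.
Duty = ¥215,622.75 × 0% = ¥0.00.
Total = ¥116,338.94 + ¥0.00 + ¥0.00 = ¥116,338.94.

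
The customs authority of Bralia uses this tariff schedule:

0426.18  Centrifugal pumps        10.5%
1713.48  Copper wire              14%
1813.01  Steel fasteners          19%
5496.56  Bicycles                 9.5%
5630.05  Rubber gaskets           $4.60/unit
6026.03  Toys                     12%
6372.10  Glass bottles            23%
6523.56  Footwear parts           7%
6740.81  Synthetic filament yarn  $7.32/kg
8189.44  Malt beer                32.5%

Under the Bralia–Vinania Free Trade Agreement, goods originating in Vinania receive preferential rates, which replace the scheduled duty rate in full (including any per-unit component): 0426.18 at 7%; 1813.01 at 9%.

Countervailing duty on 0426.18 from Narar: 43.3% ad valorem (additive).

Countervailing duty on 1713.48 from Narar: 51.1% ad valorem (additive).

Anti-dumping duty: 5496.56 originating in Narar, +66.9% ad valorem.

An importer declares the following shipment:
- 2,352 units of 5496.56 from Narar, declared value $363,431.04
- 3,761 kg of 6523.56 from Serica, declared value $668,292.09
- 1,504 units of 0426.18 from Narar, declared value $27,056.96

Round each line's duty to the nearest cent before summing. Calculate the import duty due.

Line 1 (5496.56, Narar, 2,352 units, $363,431.04):
Base rate for 5496.56 is 9.5%.
Additional duty on 5496.56 from Narar: +66.9%. Applied ad valorem rate: 9.5% + 66.9% = 76.4%.
Duty = $363,431.04 × 76.4% = $277,661.31.
Line 2 (6523.56, Serica, 3,761 kg, $668,292.09):
Base rate for 6523.56 is 7%.
Duty = $668,292.09 × 7% = $46,780.45.
Line 3 (0426.18, Narar, 1,504 units, $27,056.96):
Base rate for 0426.18 is 10.5%.
0426.18 has an FTA preferential rate, but origin Narar is not Vinania; base rate stands.
Additional duty on 0426.18 from Narar: +43.3%. Applied ad valorem rate: 10.5% + 43.3% = 53.8%.
Duty = $27,056.96 × 53.8% = $14,556.64.
Total = $277,661.31 + $46,780.45 + $14,556.64 = $338,998.40.

$338,998.40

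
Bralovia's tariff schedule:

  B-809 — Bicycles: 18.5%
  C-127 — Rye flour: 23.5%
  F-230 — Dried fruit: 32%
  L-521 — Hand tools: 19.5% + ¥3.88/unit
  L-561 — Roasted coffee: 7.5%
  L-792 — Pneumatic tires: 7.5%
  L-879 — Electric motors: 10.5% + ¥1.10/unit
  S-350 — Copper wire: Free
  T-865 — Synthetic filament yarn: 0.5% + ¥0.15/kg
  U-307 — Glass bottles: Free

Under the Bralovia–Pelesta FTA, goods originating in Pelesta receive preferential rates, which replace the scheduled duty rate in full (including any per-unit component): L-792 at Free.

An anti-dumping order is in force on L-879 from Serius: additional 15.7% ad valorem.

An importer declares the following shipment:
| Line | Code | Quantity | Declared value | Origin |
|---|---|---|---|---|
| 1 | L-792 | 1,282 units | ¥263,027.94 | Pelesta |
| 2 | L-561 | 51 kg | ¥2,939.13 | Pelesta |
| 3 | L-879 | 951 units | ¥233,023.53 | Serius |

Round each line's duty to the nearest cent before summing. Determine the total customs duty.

¥62,318.69

Line 1 (L-792, Pelesta, 1,282 units, ¥263,027.94):
Base rate for L-792 is 7.5%.
Origin Pelesta qualifies under the Bralovia–Pelesta agreement and L-792 is covered: preferential rate Free applies instead.
Duty = ¥263,027.94 × 0% = ¥0.00.
Line 2 (L-561, Pelesta, 51 kg, ¥2,939.13):
Base rate for L-561 is 7.5%.
Origin Pelesta is the FTA partner but L-561 is not on the preference list; base rate stands.
Duty = ¥2,939.13 × 7.5% = ¥220.43.
Line 3 (L-879, Serius, 951 units, ¥233,023.53):
Base rate for L-879 is 10.5% + ¥1.10/unit.
Additional duty on L-879 from Serius: +15.7%. Applied ad valorem rate: 10.5% + 15.7% = 26.2%.
Duty = ¥233,023.53 × 26.2% + 951 × ¥1.10 = ¥62,098.26.
Total = ¥0.00 + ¥220.43 + ¥62,098.26 = ¥62,318.69.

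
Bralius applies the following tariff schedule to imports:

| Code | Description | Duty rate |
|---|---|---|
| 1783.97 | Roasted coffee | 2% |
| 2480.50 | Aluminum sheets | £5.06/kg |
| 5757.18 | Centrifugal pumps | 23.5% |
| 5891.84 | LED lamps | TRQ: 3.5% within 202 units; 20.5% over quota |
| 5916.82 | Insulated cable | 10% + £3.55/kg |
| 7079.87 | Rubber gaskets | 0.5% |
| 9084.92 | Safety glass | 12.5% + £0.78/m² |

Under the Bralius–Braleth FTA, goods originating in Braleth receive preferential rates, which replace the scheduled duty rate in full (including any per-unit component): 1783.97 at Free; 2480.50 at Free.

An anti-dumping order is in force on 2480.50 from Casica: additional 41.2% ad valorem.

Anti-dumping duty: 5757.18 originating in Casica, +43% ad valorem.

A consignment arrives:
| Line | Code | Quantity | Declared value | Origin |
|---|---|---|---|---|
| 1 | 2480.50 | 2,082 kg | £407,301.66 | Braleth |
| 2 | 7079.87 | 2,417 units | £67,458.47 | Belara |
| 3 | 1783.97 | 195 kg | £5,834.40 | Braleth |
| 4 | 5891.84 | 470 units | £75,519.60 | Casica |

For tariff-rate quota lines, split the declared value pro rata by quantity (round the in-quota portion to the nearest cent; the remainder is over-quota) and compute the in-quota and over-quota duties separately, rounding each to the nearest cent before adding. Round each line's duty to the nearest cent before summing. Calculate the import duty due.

Line 1 (2480.50, Braleth, 2,082 kg, £407,301.66):
Base rate for 2480.50 is £5.06/kg.
Origin Braleth qualifies under the Bralius–Braleth agreement and 2480.50 is covered: preferential rate Free applies instead.
The additional-duty order on 2480.50 targets Casica, not Braleth; it does not apply.
Duty = £407,301.66 × 0% = £0.00.
Line 2 (7079.87, Belara, 2,417 units, £67,458.47):
Base rate for 7079.87 is 0.5%.
Duty = £67,458.47 × 0.5% = £337.29.
Line 3 (1783.97, Braleth, 195 kg, £5,834.40):
Base rate for 1783.97 is 2%.
Origin Braleth qualifies under the Bralius–Braleth agreement and 1783.97 is covered: preferential rate Free applies instead.
Duty = £5,834.40 × 0% = £0.00.
Line 4 (5891.84, Casica, 470 units, £75,519.60):
Code 5891.84 is under a tariff-rate quota (threshold 202 units). In-quota: 202 units at 3.5%; over-quota: 268 units at 20.5%.
Pro-rata value split: in-quota = £75,519.60 × 202/470 = £32,457.36; over-quota = £75,519.60 − £32,457.36 = £43,062.24.
In-quota duty = £32,457.36 × 3.5% = £1,136.01. Over-quota duty = £43,062.24 × 20.5% = £8,827.76.
Line duty = £1,136.01 + £8,827.76 = £9,963.77.
Total = £0.00 + £337.29 + £0.00 + £9,963.77 = £10,301.06.

£10,301.06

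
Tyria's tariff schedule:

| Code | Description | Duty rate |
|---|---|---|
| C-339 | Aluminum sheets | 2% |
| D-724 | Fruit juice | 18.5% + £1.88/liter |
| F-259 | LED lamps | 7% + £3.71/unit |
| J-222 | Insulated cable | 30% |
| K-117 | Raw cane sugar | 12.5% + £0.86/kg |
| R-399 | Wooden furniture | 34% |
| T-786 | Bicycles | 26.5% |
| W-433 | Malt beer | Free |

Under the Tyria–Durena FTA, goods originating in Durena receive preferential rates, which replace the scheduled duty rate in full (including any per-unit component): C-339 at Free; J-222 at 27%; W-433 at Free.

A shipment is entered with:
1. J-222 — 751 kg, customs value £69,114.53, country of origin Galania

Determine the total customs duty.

£20,734.36

Line 1 (J-222, Galania, 751 kg, £69,114.53):
Base rate for J-222 is 30%.
J-222 has an FTA preferential rate, but origin Galania is not Durena; base rate stands.
Duty = £69,114.53 × 30% = £20,734.36.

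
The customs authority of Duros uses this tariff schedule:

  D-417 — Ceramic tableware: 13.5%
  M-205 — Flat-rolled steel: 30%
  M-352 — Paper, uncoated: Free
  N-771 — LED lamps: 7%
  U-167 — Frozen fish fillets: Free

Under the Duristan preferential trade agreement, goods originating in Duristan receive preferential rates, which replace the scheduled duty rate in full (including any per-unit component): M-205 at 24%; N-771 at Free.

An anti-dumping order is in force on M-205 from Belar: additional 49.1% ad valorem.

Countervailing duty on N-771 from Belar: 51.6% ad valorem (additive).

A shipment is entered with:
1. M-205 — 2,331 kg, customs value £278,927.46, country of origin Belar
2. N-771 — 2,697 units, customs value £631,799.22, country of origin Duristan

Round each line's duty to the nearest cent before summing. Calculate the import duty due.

£220,631.62

Line 1 (M-205, Belar, 2,331 kg, £278,927.46):
Base rate for M-205 is 30%.
M-205 has an FTA preferential rate, but origin Belar is not Duristan; base rate stands.
Additional duty on M-205 from Belar: +49.1%. Applied ad valorem rate: 30% + 49.1% = 79.1%.
Duty = £278,927.46 × 79.1% = £220,631.62.
Line 2 (N-771, Duristan, 2,697 units, £631,799.22):
Base rate for N-771 is 7%.
Origin Duristan qualifies under the Duros–Duristan agreement and N-771 is covered: preferential rate Free applies instead.
The additional-duty order on N-771 targets Belar, not Duristan; it does not apply.
Duty = £631,799.22 × 0% = £0.00.
Total = £220,631.62 + £0.00 = £220,631.62.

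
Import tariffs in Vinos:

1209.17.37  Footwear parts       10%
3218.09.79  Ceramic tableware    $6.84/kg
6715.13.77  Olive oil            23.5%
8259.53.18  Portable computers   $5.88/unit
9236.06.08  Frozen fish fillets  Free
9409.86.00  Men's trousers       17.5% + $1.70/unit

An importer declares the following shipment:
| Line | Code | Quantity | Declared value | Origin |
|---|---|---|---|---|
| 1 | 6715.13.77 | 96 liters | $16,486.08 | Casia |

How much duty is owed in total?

Line 1 (6715.13.77, Casia, 96 liters, $16,486.08):
Base rate for 6715.13.77 is 23.5%.
Duty = $16,486.08 × 23.5% = $3,874.23.

$3,874.23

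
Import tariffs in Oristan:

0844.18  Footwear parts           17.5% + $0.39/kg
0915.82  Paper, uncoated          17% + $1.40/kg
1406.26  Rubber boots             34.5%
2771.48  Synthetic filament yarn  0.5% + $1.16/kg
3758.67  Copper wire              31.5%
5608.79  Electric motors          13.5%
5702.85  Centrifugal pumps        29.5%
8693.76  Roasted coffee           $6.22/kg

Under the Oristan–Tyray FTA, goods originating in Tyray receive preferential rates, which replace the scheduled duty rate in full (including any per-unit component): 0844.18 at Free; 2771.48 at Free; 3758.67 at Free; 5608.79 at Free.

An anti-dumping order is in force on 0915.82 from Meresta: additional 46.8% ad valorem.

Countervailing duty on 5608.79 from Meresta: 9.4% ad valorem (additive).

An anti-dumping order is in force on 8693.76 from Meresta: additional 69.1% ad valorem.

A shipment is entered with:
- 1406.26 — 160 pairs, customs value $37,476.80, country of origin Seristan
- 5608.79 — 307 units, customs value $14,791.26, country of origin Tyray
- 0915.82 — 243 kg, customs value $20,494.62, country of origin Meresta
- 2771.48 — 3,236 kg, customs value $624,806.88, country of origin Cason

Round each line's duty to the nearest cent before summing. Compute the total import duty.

Line 1 (1406.26, Seristan, 160 pairs, $37,476.80):
Base rate for 1406.26 is 34.5%.
Duty = $37,476.80 × 34.5% = $12,929.50.
Line 2 (5608.79, Tyray, 307 units, $14,791.26):
Base rate for 5608.79 is 13.5%.
Origin Tyray qualifies under the Oristan–Tyray agreement and 5608.79 is covered: preferential rate Free applies instead.
The additional-duty order on 5608.79 targets Meresta, not Tyray; it does not apply.
Duty = $14,791.26 × 0% = $0.00.
Line 3 (0915.82, Meresta, 243 kg, $20,494.62):
Base rate for 0915.82 is 17% + $1.40/kg.
Additional duty on 0915.82 from Meresta: +46.8%. Applied ad valorem rate: 17% + 46.8% = 63.8%.
Duty = $20,494.62 × 63.8% + 243 × $1.40 = $13,415.77.
Line 4 (2771.48, Cason, 3,236 kg, $624,806.88):
Base rate for 2771.48 is 0.5% + $1.16/kg.
2771.48 has an FTA preferential rate, but origin Cason is not Tyray; base rate stands.
Duty = $624,806.88 × 0.5% + 3,236 × $1.16 = $6,877.79.
Total = $12,929.50 + $0.00 + $13,415.77 + $6,877.79 = $33,223.06.

$33,223.06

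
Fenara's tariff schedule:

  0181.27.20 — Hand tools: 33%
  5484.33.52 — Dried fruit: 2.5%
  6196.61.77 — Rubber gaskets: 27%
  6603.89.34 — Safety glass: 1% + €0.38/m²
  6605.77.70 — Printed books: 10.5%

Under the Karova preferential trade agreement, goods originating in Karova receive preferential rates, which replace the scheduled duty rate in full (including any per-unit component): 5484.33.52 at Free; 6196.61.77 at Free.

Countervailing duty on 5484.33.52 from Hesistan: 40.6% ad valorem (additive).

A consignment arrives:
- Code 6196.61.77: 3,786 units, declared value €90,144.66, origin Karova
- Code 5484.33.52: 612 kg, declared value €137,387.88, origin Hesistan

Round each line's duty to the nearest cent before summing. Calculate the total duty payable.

€59,214.18

Line 1 (6196.61.77, Karova, 3,786 units, €90,144.66):
Base rate for 6196.61.77 is 27%.
Origin Karova qualifies under the Fenara–Karova agreement and 6196.61.77 is covered: preferential rate Free applies instead.
Duty = €90,144.66 × 0% = €0.00.
Line 2 (5484.33.52, Hesistan, 612 kg, €137,387.88):
Base rate for 5484.33.52 is 2.5%.
5484.33.52 has an FTA preferential rate, but origin Hesistan is not Karova; base rate stands.
Additional duty on 5484.33.52 from Hesistan: +40.6%. Applied ad valorem rate: 2.5% + 40.6% = 43.1%.
Duty = €137,387.88 × 43.1% = €59,214.18.
Total = €0.00 + €59,214.18 = €59,214.18.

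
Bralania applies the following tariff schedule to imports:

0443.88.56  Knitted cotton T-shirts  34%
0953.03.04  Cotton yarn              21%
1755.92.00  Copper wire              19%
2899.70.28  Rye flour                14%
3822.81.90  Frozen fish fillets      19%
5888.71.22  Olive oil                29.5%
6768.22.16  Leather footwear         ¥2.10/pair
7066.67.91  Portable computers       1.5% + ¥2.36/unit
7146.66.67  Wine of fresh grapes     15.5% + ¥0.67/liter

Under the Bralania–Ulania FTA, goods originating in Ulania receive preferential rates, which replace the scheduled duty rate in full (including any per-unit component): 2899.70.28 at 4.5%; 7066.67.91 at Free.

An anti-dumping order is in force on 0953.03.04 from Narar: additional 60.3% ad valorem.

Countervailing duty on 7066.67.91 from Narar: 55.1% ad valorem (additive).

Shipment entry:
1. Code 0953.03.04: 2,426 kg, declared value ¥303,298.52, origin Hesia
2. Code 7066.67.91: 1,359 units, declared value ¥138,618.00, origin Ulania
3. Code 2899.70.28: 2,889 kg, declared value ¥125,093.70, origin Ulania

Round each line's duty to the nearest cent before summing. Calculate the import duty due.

Line 1 (0953.03.04, Hesia, 2,426 kg, ¥303,298.52):
Base rate for 0953.03.04 is 21%.
The additional-duty order on 0953.03.04 targets Narar, not Hesia; it does not apply.
Duty = ¥303,298.52 × 21% = ¥63,692.69.
Line 2 (7066.67.91, Ulania, 1,359 units, ¥138,618.00):
Base rate for 7066.67.91 is 1.5% + ¥2.36/unit.
Origin Ulania qualifies under the Bralania–Ulania agreement and 7066.67.91 is covered: preferential rate Free applies instead.
The additional-duty order on 7066.67.91 targets Narar, not Ulania; it does not apply.
Duty = ¥138,618.00 × 0% = ¥0.00.
Line 3 (2899.70.28, Ulania, 2,889 kg, ¥125,093.70):
Base rate for 2899.70.28 is 14%.
Origin Ulania qualifies under the Bralania–Ulania agreement and 2899.70.28 is covered: preferential rate 4.5% applies instead.
Duty = ¥125,093.70 × 4.5% = ¥5,629.22.
Total = ¥63,692.69 + ¥0.00 + ¥5,629.22 = ¥69,321.91.

¥69,321.91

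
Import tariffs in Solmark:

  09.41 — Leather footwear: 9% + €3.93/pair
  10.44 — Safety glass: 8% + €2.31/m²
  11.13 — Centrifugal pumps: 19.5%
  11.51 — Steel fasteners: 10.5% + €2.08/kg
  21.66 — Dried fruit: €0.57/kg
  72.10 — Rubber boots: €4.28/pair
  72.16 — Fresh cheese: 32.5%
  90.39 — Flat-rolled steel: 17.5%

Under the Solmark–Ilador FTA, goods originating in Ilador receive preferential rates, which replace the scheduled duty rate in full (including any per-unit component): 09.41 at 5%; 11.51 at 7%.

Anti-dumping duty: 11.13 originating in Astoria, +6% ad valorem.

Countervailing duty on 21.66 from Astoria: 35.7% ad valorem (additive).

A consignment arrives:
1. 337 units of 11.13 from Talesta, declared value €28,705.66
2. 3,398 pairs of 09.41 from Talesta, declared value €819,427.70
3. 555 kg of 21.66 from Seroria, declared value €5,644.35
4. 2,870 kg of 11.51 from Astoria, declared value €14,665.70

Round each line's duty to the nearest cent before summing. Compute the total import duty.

€100,526.08

Line 1 (11.13, Talesta, 337 units, €28,705.66):
Base rate for 11.13 is 19.5%.
The additional-duty order on 11.13 targets Astoria, not Talesta; it does not apply.
Duty = €28,705.66 × 19.5% = €5,597.60.
Line 2 (09.41, Talesta, 3,398 pairs, €819,427.70):
Base rate for 09.41 is 9% + €3.93/pair.
09.41 has an FTA preferential rate, but origin Talesta is not Ilador; base rate stands.
Duty = €819,427.70 × 9% + 3,398 × €3.93 = €87,102.63.
Line 3 (21.66, Seroria, 555 kg, €5,644.35):
Base rate for 21.66 is €0.57/kg.
The additional-duty order on 21.66 targets Astoria, not Seroria; it does not apply.
Duty = 555 × €0.57 = €316.35.
Line 4 (11.51, Astoria, 2,870 kg, €14,665.70):
Base rate for 11.51 is 10.5% + €2.08/kg.
11.51 has an FTA preferential rate, but origin Astoria is not Ilador; base rate stands.
Duty = €14,665.70 × 10.5% + 2,870 × €2.08 = €7,509.50.
Total = €5,597.60 + €87,102.63 + €316.35 + €7,509.50 = €100,526.08.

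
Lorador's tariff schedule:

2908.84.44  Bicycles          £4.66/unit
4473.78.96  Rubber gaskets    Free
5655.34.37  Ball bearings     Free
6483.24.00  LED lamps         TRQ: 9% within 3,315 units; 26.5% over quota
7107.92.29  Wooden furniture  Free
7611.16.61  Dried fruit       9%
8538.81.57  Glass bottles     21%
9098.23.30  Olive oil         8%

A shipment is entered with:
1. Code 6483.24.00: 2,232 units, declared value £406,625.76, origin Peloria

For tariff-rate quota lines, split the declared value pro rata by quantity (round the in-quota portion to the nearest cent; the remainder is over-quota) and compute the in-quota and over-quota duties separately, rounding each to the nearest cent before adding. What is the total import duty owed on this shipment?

Line 1 (6483.24.00, Peloria, 2,232 units, £406,625.76):
Code 6483.24.00 is under a tariff-rate quota (threshold 3,315 units). Quantity 2,232 units is within the quota, so the in-quota rate 9% applies to the full value.
Duty = £406,625.76 × 9% = £36,596.32.

£36,596.32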